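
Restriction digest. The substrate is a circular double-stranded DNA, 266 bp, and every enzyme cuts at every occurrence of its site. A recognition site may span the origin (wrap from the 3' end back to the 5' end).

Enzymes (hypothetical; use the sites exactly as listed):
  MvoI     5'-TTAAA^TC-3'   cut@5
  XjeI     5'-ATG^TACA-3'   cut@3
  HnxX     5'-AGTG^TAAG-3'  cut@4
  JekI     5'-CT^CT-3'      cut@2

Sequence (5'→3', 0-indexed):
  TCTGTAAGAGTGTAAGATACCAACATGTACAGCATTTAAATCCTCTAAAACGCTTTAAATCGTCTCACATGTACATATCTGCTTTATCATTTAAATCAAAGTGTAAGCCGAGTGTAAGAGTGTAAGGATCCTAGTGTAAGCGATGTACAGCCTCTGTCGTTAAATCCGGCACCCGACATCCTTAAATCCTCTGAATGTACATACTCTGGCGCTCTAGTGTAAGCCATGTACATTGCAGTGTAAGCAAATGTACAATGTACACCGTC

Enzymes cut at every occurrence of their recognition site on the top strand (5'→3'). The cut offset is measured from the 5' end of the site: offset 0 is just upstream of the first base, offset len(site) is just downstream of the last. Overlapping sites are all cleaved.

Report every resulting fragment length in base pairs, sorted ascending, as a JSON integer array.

Per-enzyme occurrences:
  MvoI (TTAAATC, off=5): starts [35, 54, 90, 159, 181] → cuts [40, 59, 95, 164, 186]
  XjeI (ATGTACA, off=3): starts [24, 68, 142, 194, 225, 247, 254] → cuts [27, 71, 145, 197, 228, 250, 257]
  HnxX (AGTGTAAG, off=4): starts [8, 99, 110, 118, 132, 215, 236] → cuts [12, 103, 114, 122, 136, 219, 240]
  JekI (CTCT, off=2): starts [42, 151, 188, 203, 211, 265] → cuts [1, 44, 153, 190, 205, 213]

All cut coordinates (distinct, sorted): [1, 12, 27, 40, 44, 59, 71, 95, 103, 114, 122, 136, 145, 153, 164, 186, 190, 197, 205, 213, 219, 228, 240, 250, 257]

Fragment lengths:
  1→12: 11 bp
  12→27: 15 bp
  27→40: 13 bp
  40→44: 4 bp
  44→59: 15 bp
  59→71: 12 bp
  71→95: 24 bp
  95→103: 8 bp
  103→114: 11 bp
  114→122: 8 bp
  122→136: 14 bp
  136→145: 9 bp
  145→153: 8 bp
  153→164: 11 bp
  164→186: 22 bp
  186→190: 4 bp
  190→197: 7 bp
  197→205: 8 bp
  205→213: 8 bp
  213→219: 6 bp
  219→228: 9 bp
  228→240: 12 bp
  240→250: 10 bp
  250→257: 7 bp
  257→1 (wrap): 266-257+1 = 10 bp

[4,4,6,7,7,8,8,8,8,8,9,9,10,10,11,11,11,12,12,13,14,15,15,22,24]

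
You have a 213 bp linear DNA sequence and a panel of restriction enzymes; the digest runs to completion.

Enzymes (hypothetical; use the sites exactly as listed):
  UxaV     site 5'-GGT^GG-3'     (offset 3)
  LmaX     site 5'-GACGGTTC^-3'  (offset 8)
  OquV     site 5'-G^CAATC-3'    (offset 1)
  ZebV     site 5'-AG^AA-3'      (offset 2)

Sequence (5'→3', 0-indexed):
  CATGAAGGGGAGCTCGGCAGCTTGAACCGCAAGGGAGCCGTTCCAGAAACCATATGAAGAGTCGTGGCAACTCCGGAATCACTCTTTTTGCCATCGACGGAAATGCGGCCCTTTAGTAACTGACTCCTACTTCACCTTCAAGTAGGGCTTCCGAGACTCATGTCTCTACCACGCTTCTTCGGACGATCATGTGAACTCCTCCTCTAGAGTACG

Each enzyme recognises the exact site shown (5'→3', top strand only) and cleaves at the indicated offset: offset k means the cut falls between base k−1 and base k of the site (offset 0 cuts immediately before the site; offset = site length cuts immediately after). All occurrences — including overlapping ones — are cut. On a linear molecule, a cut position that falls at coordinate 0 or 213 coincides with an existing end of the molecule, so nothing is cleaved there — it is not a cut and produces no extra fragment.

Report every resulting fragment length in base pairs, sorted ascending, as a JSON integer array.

[46,167]

Scan for sites:
  UxaV (GGTGG, off=3): no sites
  LmaX (GACGGTTC, off=8): no sites
  OquV (GCAATC, off=1): no sites
  ZebV (AGAA, off=2): starts [44] → cuts [46]

Pooled cuts: [46]

Fragment lengths:
  [0,46): 46 bp
  [46,213): 167 bp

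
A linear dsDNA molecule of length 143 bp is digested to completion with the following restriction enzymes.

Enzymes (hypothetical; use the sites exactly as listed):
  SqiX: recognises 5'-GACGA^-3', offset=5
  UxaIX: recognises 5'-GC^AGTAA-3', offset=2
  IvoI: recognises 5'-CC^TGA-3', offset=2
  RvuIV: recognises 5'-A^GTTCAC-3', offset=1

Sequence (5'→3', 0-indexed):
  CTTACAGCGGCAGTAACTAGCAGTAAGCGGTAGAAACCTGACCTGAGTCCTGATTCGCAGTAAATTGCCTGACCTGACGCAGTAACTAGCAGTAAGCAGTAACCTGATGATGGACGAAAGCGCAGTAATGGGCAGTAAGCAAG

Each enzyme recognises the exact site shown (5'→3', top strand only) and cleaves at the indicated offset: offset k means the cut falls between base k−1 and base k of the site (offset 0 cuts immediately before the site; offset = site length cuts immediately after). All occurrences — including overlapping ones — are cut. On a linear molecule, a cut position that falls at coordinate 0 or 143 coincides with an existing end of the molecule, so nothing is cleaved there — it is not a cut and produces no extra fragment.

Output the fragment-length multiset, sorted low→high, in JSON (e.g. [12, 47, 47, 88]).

[5,5,6,6,7,7,7,8,10,10,10,10,11,11,13,17]

Per-enzyme occurrences:
  SqiX GACGA/5: at [112] ⇒ [117]
  UxaIX GCAGTAA/2: at [9, 19, 56, 78, 88, 95, 121, 131] ⇒ [11, 21, 58, 80, 90, 97, 123, 133]
  IvoI CCTGA/2: at [36, 41, 48, 67, 72, 102] ⇒ [38, 43, 50, 69, 74, 104]
  RvuIV (AGTTCAC, off=1): no sites

Pooled cuts: [11, 21, 38, 43, 50, 58, 69, 74, 80, 90, 97, 104, 117, 123, 133]

Fragment lengths:
  [0,11): 11 bp
  [11,21): 10 bp
  [21,38): 17 bp
  [38,43): 5 bp
  [43,50): 7 bp
  [50,58): 8 bp
  [58,69): 11 bp
  [69,74): 5 bp
  [74,80): 6 bp
  [80,90): 10 bp
  [90,97): 7 bp
  [97,104): 7 bp
  [104,117): 13 bp
  [117,123): 6 bp
  [123,133): 10 bp
  [133,143): 10 bp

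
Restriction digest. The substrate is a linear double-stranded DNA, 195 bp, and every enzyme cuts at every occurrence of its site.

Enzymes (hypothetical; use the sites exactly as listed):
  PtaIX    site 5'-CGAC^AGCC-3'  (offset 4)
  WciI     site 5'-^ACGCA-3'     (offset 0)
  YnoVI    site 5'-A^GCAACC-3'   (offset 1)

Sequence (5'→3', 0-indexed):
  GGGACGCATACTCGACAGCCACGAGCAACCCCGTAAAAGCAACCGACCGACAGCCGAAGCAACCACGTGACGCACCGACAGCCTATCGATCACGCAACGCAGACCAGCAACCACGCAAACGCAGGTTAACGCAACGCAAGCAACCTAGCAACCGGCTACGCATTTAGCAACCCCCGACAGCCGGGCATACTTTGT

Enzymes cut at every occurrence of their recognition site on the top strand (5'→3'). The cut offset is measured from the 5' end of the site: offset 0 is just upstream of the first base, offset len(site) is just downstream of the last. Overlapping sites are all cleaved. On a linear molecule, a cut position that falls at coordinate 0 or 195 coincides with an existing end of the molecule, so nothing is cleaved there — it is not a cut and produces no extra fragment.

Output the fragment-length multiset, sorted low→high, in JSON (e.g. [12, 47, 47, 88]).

Per-enzyme occurrences:
  PtaIX (CGACAGCC, off=4): starts [12, 47, 75, 174] → cuts [16, 51, 79, 178]
  WciI (ACGCA, off=0): starts [3, 69, 91, 96, 112, 118, 128, 133, 157] → cuts [3, 69, 91, 96, 112, 118, 128, 133, 157]
  YnoVI (AGCAACC, off=1): starts [23, 37, 57, 105, 138, 146, 165] → cuts [24, 38, 58, 106, 139, 147, 166]

All cut coordinates (distinct, sorted): [3, 16, 24, 38, 51, 58, 69, 79, 91, 96, 106, 112, 118, 128, 133, 139, 147, 157, 166, 178]

Fragment lengths:
  [0,3): 3 bp
  [3,16): 13 bp
  [16,24): 8 bp
  [24,38): 14 bp
  [38,51): 13 bp
  [51,58): 7 bp
  [58,69): 11 bp
  [69,79): 10 bp
  [79,91): 12 bp
  [91,96): 5 bp
  [96,106): 10 bp
  [106,112): 6 bp
  [112,118): 6 bp
  [118,128): 10 bp
  [128,133): 5 bp
  [133,139): 6 bp
  [139,147): 8 bp
  [147,157): 10 bp
  [157,166): 9 bp
  [166,178): 12 bp
  [178,195): 17 bp

[3,5,5,6,6,6,7,8,8,9,10,10,10,10,11,12,12,13,13,14,17]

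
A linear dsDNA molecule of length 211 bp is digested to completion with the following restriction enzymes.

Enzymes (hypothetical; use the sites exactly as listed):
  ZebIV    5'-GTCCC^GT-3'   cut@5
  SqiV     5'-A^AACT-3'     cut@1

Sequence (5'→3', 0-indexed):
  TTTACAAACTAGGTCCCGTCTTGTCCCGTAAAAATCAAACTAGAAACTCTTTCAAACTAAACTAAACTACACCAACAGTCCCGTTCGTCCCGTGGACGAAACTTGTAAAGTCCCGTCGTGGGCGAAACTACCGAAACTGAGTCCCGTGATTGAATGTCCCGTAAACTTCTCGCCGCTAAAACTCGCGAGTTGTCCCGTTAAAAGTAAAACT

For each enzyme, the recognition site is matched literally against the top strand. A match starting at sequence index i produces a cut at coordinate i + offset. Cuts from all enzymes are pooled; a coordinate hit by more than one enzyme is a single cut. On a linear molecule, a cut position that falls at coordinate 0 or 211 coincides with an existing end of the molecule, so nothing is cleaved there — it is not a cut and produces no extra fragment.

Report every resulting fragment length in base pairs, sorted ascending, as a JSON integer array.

Scan for sites:
  ZebIV (GTCCCGT, off=5): starts [12, 22, 77, 86, 109, 140, 155, 191] → cuts [17, 27, 82, 91, 114, 145, 160, 196]
  SqiV (AAACT, off=1): starts [5, 36, 43, 53, 58, 63, 98, 124, 133, 162, 178, 206] → cuts [6, 37, 44, 54, 59, 64, 99, 125, 134, 163, 179, 207]

Pooled cuts: [6, 17, 27, 37, 44, 54, 59, 64, 82, 91, 99, 114, 125, 134, 145, 160, 163, 179, 196, 207]

Fragments:
  [0,6): 6 bp
  [6,17): 11 bp
  [17,27): 10 bp
  [27,37): 10 bp
  [37,44): 7 bp
  [44,54): 10 bp
  [54,59): 5 bp
  [59,64): 5 bp
  [64,82): 18 bp
  [82,91): 9 bp
  [91,99): 8 bp
  [99,114): 15 bp
  [114,125): 11 bp
  [125,134): 9 bp
  [134,145): 11 bp
  [145,160): 15 bp
  [160,163): 3 bp
  [163,179): 16 bp
  [179,196): 17 bp
  [196,207): 11 bp
  [207,211): 4 bp

[3,4,5,5,6,7,8,9,9,10,10,10,11,11,11,11,15,15,16,17,18]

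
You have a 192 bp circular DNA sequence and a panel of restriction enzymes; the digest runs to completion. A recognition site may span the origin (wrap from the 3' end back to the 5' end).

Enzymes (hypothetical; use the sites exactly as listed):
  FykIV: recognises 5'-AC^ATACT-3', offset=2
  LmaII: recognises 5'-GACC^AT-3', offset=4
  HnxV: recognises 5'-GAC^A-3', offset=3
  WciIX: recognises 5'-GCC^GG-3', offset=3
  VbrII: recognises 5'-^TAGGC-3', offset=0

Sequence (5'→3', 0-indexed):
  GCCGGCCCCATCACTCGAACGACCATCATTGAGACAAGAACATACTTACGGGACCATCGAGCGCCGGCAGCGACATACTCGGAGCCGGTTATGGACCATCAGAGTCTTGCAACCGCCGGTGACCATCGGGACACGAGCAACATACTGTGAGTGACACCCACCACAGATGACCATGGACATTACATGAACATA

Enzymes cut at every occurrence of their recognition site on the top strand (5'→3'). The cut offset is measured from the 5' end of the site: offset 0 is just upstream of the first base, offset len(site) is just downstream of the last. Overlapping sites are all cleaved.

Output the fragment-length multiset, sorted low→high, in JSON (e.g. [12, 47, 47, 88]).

Per-enzyme occurrences:
  FykIV ACATACT/2: at [39, 72, 139] ⇒ [41, 74, 141]
  LmaII GACCAT/4: at [20, 51, 93, 120, 168] ⇒ [24, 55, 97, 124, 172]
  HnxV GACA/3: at [32, 71, 129, 152, 175] ⇒ [35, 74, 132, 155, 178]
  WciIX GCCGG/3: at [0, 62, 83, 114] ⇒ [3, 65, 86, 117]
  VbrII (TAGGC, off=0): no sites

Pooled cuts: [3, 24, 35, 41, 55, 65, 74, 86, 97, 117, 124, 132, 141, 155, 172, 178]

Fragments:
  3→24: 21 bp
  24→35: 11 bp
  35→41: 6 bp
  41→55: 14 bp
  55→65: 10 bp
  65→74: 9 bp
  74→86: 12 bp
  86→97: 11 bp
  97→117: 20 bp
  117→124: 7 bp
  124→132: 8 bp
  132→141: 9 bp
  141→155: 14 bp
  155→172: 17 bp
  172→178: 6 bp
  178→3 (wrap): 192-178+3 = 17 bp

[6,6,7,8,9,9,10,11,11,12,14,14,17,17,20,21]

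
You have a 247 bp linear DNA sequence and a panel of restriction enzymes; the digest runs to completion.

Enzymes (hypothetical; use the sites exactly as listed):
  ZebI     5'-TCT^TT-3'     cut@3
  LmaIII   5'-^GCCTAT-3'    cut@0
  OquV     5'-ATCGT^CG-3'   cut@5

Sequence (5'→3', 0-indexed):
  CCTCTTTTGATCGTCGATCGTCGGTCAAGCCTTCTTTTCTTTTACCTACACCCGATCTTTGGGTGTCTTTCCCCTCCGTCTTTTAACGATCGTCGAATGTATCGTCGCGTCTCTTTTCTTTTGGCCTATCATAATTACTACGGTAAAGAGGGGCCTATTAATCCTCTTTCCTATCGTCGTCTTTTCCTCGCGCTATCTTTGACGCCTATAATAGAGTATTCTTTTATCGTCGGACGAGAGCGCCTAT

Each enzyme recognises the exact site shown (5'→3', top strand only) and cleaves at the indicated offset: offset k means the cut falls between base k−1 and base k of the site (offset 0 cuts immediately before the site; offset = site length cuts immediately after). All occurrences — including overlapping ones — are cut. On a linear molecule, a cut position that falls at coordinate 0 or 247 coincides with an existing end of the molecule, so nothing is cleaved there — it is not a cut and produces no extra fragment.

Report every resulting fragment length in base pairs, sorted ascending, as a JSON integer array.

[4,5,5,5,5,5,6,7,8,9,9,10,10,11,12,12,13,14,15,16,18,19,29]

Scan for sites:
  ZebI TCTTT/3: at [2, 32, 37, 55, 65, 78, 111, 116, 164, 179, 195, 219] ⇒ [5, 35, 40, 58, 68, 81, 114, 119, 167, 182, 198, 222]
  LmaIII GCCTAT/0: at [123, 152, 203, 241] ⇒ [123, 152, 203, 241]
  OquV ATCGTCG/5: at [9, 16, 88, 100, 172, 225] ⇒ [14, 21, 93, 105, 177, 230]

Pooled cuts: [5, 14, 21, 35, 40, 58, 68, 81, 93, 105, 114, 119, 123, 152, 167, 177, 182, 198, 203, 222, 230, 241]

Fragment lengths:
  [0,5): 5 bp
  [5,14): 9 bp
  [14,21): 7 bp
  [21,35): 14 bp
  [35,40): 5 bp
  [40,58): 18 bp
  [58,68): 10 bp
  [68,81): 13 bp
  [81,93): 12 bp
  [93,105): 12 bp
  [105,114): 9 bp
  [114,119): 5 bp
  [119,123): 4 bp
  [123,152): 29 bp
  [152,167): 15 bp
  [167,177): 10 bp
  [177,182): 5 bp
  [182,198): 16 bp
  [198,203): 5 bp
  [203,222): 19 bp
  [222,230): 8 bp
  [230,241): 11 bp
  [241,247): 6 bp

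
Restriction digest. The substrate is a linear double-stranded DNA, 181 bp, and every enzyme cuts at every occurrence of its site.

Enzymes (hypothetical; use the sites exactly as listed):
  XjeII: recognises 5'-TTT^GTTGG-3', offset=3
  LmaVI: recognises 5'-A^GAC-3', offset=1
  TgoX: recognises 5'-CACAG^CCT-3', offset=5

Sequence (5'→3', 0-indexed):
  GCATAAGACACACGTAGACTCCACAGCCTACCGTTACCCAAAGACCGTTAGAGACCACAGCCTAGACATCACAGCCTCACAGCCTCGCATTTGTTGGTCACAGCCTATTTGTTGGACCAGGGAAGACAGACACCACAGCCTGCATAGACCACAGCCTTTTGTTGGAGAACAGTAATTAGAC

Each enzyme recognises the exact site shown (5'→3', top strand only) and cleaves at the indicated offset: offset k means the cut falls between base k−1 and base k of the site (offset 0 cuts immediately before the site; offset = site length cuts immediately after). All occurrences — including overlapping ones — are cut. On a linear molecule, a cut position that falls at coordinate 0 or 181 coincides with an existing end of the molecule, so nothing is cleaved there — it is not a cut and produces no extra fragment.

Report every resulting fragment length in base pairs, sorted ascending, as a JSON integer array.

Scan for sites:
  XjeII (TTTGTTGG, off=3): starts [89, 107, 157] → cuts [92, 110, 160]
  LmaVI (AGAC, off=1): starts [5, 15, 41, 51, 63, 123, 127, 145, 177] → cuts [6, 16, 42, 52, 64, 124, 128, 146, 178]
  TgoX (CACAGCCT, off=5): starts [21, 55, 69, 77, 98, 133, 149] → cuts [26, 60, 74, 82, 103, 138, 154]

All cut coordinates (distinct, sorted): [6, 16, 26, 42, 52, 60, 64, 74, 82, 92, 103, 110, 124, 128, 138, 146, 154, 160, 178]

Fragment lengths:
  [0,6): 6 bp
  [6,16): 10 bp
  [16,26): 10 bp
  [26,42): 16 bp
  [42,52): 10 bp
  [52,60): 8 bp
  [60,64): 4 bp
  [64,74): 10 bp
  [74,82): 8 bp
  [82,92): 10 bp
  [92,103): 11 bp
  [103,110): 7 bp
  [110,124): 14 bp
  [124,128): 4 bp
  [128,138): 10 bp
  [138,146): 8 bp
  [146,154): 8 bp
  [154,160): 6 bp
  [160,178): 18 bp
  [178,181): 3 bp

[3,4,4,6,6,7,8,8,8,8,10,10,10,10,10,10,11,14,16,18]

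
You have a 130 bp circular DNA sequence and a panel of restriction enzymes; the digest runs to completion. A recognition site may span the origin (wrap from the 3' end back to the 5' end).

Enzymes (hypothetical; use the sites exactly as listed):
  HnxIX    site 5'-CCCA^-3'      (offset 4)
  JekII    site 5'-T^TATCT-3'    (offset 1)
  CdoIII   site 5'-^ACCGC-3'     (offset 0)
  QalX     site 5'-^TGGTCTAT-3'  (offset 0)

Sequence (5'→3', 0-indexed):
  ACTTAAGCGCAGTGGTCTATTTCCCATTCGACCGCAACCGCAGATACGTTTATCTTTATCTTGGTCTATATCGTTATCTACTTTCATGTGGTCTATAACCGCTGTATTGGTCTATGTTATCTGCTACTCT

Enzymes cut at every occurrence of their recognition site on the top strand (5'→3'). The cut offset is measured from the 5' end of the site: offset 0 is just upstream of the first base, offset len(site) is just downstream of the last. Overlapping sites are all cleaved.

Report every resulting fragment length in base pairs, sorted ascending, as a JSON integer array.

[4,5,6,6,9,10,10,13,14,14,14,25]

Scan for sites:
  HnxIX CCCA/4: at [22] ⇒ [26]
  JekII TTATCT/1: at [49, 55, 73, 116] ⇒ [50, 56, 74, 117]
  CdoIII ACCGC/0: at [30, 36, 97] ⇒ [30, 36, 97]
  QalX TGGTCTAT/0: at [12, 61, 88, 107] ⇒ [12, 61, 88, 107]

All cut coordinates (distinct, sorted): [12, 26, 30, 36, 50, 56, 61, 74, 88, 97, 107, 117]

Fragments:
  12→26: 14 bp
  26→30: 4 bp
  30→36: 6 bp
  36→50: 14 bp
  50→56: 6 bp
  56→61: 5 bp
  61→74: 13 bp
  74→88: 14 bp
  88→97: 9 bp
  97→107: 10 bp
  107→117: 10 bp
  117→12 (wrap): 130-117+12 = 25 bp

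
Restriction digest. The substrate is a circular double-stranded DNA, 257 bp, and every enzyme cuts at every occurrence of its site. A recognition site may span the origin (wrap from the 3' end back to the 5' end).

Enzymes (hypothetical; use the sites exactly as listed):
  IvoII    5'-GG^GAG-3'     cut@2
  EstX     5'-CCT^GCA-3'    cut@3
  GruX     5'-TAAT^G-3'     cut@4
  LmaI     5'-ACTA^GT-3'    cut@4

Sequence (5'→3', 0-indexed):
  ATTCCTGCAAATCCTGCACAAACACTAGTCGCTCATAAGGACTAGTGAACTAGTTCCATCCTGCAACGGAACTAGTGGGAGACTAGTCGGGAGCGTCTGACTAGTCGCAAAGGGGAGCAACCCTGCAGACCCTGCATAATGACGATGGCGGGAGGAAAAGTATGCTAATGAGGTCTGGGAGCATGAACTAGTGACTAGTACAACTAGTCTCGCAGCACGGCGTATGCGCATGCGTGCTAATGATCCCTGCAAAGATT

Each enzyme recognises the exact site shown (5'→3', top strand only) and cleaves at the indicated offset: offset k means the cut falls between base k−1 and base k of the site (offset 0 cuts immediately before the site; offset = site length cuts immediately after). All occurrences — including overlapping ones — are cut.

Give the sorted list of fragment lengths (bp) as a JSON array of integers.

Site scan:
  IvoII GGGAG/2: at [76, 88, 112, 149, 176] ⇒ [78, 90, 114, 151, 178]
  EstX CCTGCA/3: at [3, 12, 59, 121, 130, 245] ⇒ [6, 15, 62, 124, 133, 248]
  GruX TAATG/4: at [136, 165, 237] ⇒ [140, 169, 241]
  LmaI ACTAGT/4: at [23, 40, 48, 70, 81, 99, 186, 193, 202] ⇒ [27, 44, 52, 74, 85, 103, 190, 197, 206]

Pooled cuts: [6, 15, 27, 44, 52, 62, 74, 78, 85, 90, 103, 114, 124, 133, 140, 151, 169, 178, 190, 197, 206, 241, 248]

Fragments:
  6→15: 9 bp
  15→27: 12 bp
  27→44: 17 bp
  44→52: 8 bp
  52→62: 10 bp
  62→74: 12 bp
  74→78: 4 bp
  78→85: 7 bp
  85→90: 5 bp
  90→103: 13 bp
  103→114: 11 bp
  114→124: 10 bp
  124→133: 9 bp
  133→140: 7 bp
  140→151: 11 bp
  151→169: 18 bp
  169→178: 9 bp
  178→190: 12 bp
  190→197: 7 bp
  197→206: 9 bp
  206→241: 35 bp
  241→248: 7 bp
  248→6 (wrap): 257-248+6 = 15 bp

[4,5,7,7,7,7,8,9,9,9,9,10,10,11,11,12,12,12,13,15,17,18,35]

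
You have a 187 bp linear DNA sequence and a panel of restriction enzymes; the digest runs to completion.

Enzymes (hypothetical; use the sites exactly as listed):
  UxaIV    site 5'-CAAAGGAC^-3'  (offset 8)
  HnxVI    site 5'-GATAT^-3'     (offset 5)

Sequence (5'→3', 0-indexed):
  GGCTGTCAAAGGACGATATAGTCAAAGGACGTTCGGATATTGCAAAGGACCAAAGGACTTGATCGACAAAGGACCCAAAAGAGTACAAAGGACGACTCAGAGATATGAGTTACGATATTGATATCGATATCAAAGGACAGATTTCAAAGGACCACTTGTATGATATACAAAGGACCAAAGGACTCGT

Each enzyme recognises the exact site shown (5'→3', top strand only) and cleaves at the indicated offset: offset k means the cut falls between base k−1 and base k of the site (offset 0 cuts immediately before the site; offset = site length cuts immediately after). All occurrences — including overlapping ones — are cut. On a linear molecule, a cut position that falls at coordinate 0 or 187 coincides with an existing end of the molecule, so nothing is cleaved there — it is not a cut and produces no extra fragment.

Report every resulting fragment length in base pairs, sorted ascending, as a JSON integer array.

[4,5,6,6,8,8,8,9,10,10,11,12,13,14,14,14,16,19]

Site scan:
  UxaIV (CAAAGGAC, off=8): starts [6, 22, 42, 50, 66, 85, 130, 144, 167, 175] → cuts [14, 30, 50, 58, 74, 93, 138, 152, 175, 183]
  HnxVI (GATAT, off=5): starts [14, 35, 101, 113, 119, 125, 161] → cuts [19, 40, 106, 118, 124, 130, 166]

Pooled cuts: [14, 19, 30, 40, 50, 58, 74, 93, 106, 118, 124, 130, 138, 152, 166, 175, 183]

Fragments:
  [0,14): 14 bp
  [14,19): 5 bp
  [19,30): 11 bp
  [30,40): 10 bp
  [40,50): 10 bp
  [50,58): 8 bp
  [58,74): 16 bp
  [74,93): 19 bp
  [93,106): 13 bp
  [106,118): 12 bp
  [118,124): 6 bp
  [124,130): 6 bp
  [130,138): 8 bp
  [138,152): 14 bp
  [152,166): 14 bp
  [166,175): 9 bp
  [175,183): 8 bp
  [183,187): 4 bp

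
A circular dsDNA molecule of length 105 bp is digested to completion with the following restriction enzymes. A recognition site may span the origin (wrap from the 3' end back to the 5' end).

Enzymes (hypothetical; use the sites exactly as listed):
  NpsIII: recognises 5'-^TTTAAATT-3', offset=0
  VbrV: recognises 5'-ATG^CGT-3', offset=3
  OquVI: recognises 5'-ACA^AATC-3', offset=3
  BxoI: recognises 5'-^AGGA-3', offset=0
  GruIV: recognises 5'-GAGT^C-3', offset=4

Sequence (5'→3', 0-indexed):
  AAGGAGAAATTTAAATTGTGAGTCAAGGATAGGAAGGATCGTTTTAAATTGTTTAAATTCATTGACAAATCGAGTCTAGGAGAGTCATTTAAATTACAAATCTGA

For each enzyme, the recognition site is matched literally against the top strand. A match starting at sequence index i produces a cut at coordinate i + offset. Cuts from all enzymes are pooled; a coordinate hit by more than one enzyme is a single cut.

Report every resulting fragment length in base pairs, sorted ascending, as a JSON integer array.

Site scan:
  NpsIII (TTTAAATT, off=0): starts [9, 42, 51, 87] → cuts [9, 42, 51, 87]
  VbrV (ATGCGT, off=3): no sites
  OquVI (ACAAATC, off=3): starts [64, 95] → cuts [67, 98]
  BxoI (AGGA, off=0): starts [1, 25, 30, 34, 77] → cuts [1, 25, 30, 34, 77]
  GruIV (GAGTC, off=4): starts [19, 71, 81] → cuts [23, 75, 85]

All cut coordinates (distinct, sorted): [1, 9, 23, 25, 30, 34, 42, 51, 67, 75, 77, 85, 87, 98]

Fragments:
  1→9: 8 bp
  9→23: 14 bp
  23→25: 2 bp
  25→30: 5 bp
  30→34: 4 bp
  34→42: 8 bp
  42→51: 9 bp
  51→67: 16 bp
  67→75: 8 bp
  75→77: 2 bp
  77→85: 8 bp
  85→87: 2 bp
  87→98: 11 bp
  98→1 (wrap): 105-98+1 = 8 bp

[2,2,2,4,5,8,8,8,8,8,9,11,14,16]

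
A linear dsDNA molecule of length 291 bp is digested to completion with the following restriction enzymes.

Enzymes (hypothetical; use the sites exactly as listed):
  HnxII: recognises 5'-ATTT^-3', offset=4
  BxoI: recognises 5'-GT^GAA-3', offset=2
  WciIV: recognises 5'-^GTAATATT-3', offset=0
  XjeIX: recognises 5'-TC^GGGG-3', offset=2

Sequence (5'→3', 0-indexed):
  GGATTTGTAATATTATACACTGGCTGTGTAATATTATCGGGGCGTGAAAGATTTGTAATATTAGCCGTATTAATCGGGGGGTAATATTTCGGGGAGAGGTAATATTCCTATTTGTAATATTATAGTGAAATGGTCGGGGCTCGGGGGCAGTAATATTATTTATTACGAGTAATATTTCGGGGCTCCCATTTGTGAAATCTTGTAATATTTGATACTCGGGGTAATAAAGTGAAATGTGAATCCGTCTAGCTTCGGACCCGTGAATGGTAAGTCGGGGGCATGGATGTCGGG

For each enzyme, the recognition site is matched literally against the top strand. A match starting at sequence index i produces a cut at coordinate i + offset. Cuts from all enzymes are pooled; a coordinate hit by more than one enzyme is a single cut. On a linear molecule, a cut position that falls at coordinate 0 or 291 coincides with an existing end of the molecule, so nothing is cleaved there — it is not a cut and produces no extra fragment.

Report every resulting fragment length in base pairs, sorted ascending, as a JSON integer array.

Site scan:
  HnxII (ATTT, off=4): starts [2, 50, 85, 109, 157, 173, 187, 206] → cuts [6, 54, 89, 113, 161, 177, 191, 210]
  BxoI (GTGAA, off=2): starts [43, 124, 191, 228, 235, 259] → cuts [45, 126, 193, 230, 237, 261]
  WciIV (GTAATATT, off=0): starts [6, 27, 54, 80, 98, 113, 149, 168, 201] → cuts [6, 27, 54, 80, 98, 113, 149, 168, 201]
  XjeIX (TCGGGG, off=2): starts [36, 73, 88, 133, 140, 176, 215, 271] → cuts [38, 75, 90, 135, 142, 178, 217, 273]

All cut coordinates (distinct, sorted): [6, 27, 38, 45, 54, 75, 80, 89, 90, 98, 113, 126, 135, 142, 149, 161, 168, 177, 178, 191, 193, 201, 210, 217, 230, 237, 261, 273]

Fragments:
  [0,6): 6 bp
  [6,27): 21 bp
  [27,38): 11 bp
  [38,45): 7 bp
  [45,54): 9 bp
  [54,75): 21 bp
  [75,80): 5 bp
  [80,89): 9 bp
  [89,90): 1 bp
  [90,98): 8 bp
  [98,113): 15 bp
  [113,126): 13 bp
  [126,135): 9 bp
  [135,142): 7 bp
  [142,149): 7 bp
  [149,161): 12 bp
  [161,168): 7 bp
  [168,177): 9 bp
  [177,178): 1 bp
  [178,191): 13 bp
  [191,193): 2 bp
  [193,201): 8 bp
  [201,210): 9 bp
  [210,217): 7 bp
  [217,230): 13 bp
  [230,237): 7 bp
  [237,261): 24 bp
  [261,273): 12 bp
  [273,291): 18 bp

[1,1,2,5,6,7,7,7,7,7,7,8,8,9,9,9,9,9,11,12,12,13,13,13,15,18,21,21,24]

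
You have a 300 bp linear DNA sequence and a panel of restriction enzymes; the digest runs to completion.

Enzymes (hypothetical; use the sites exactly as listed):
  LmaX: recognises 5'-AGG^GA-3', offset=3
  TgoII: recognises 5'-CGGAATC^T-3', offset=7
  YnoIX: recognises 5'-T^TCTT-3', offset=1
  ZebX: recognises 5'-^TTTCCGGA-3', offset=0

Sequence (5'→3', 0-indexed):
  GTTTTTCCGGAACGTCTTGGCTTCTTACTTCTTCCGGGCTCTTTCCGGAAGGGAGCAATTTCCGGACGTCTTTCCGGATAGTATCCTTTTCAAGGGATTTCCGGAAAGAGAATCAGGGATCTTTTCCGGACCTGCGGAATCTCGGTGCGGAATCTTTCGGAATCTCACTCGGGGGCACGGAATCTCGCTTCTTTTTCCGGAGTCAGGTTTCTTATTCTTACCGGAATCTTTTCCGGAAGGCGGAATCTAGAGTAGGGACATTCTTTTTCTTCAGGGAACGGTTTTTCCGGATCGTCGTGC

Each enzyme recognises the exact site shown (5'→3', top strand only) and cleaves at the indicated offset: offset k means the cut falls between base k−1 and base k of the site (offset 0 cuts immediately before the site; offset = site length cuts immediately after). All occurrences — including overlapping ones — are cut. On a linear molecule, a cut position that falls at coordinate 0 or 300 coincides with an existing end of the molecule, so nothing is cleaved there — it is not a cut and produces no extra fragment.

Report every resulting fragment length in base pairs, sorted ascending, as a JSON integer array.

Per-enzyme occurrences:
  LmaX AGGGA/3: at [49, 92, 114, 253, 272] ⇒ [52, 95, 117, 256, 275]
  TgoII CGGAATCT/7: at [134, 147, 157, 177, 221, 240] ⇒ [141, 154, 164, 184, 228, 247]
  YnoIX TTCTT/1: at [21, 28, 188, 208, 214, 260, 266] ⇒ [22, 29, 189, 209, 215, 261, 267]
  ZebX TTTCCGGA/0: at [3, 41, 58, 70, 97, 122, 193, 229, 283] ⇒ [3, 41, 58, 70, 97, 122, 193, 229, 283]

Pooled cuts: [3, 22, 29, 41, 52, 58, 70, 95, 97, 117, 122, 141, 154, 164, 184, 189, 193, 209, 215, 228, 229, 247, 256, 261, 267, 275, 283]

Fragment lengths:
  [0,3): 3 bp
  [3,22): 19 bp
  [22,29): 7 bp
  [29,41): 12 bp
  [41,52): 11 bp
  [52,58): 6 bp
  [58,70): 12 bp
  [70,95): 25 bp
  [95,97): 2 bp
  [97,117): 20 bp
  [117,122): 5 bp
  [122,141): 19 bp
  [141,154): 13 bp
  [154,164): 10 bp
  [164,184): 20 bp
  [184,189): 5 bp
  [189,193): 4 bp
  [193,209): 16 bp
  [209,215): 6 bp
  [215,228): 13 bp
  [228,229): 1 bp
  [229,247): 18 bp
  [247,256): 9 bp
  [256,261): 5 bp
  [261,267): 6 bp
  [267,275): 8 bp
  [275,283): 8 bp
  [283,300): 17 bp

[1,2,3,4,5,5,5,6,6,6,7,8,8,9,10,11,12,12,13,13,16,17,18,19,19,20,20,25]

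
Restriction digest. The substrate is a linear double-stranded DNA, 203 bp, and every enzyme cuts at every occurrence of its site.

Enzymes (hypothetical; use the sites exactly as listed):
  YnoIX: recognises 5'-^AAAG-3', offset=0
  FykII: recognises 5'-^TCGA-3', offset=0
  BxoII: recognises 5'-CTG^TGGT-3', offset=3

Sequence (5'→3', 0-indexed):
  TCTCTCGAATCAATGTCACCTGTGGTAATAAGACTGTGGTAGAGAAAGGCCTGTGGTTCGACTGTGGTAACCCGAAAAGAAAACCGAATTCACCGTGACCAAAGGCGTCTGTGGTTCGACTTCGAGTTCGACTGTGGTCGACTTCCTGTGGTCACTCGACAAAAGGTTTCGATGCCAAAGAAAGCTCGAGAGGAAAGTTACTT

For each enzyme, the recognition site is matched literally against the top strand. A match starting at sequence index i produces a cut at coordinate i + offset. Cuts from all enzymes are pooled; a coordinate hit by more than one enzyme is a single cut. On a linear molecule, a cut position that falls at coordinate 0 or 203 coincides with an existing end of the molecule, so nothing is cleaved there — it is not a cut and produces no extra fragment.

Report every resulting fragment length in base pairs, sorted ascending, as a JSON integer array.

[3,4,4,4,4,5,6,6,6,7,7,7,7,8,8,8,9,10,11,11,11,14,18,25]

Site scan:
  YnoIX (AAAG, off=0): starts [44, 75, 100, 161, 176, 180, 193] → cuts [44, 75, 100, 161, 176, 180, 193]
  FykII (TCGA, off=0): starts [4, 57, 115, 121, 127, 137, 155, 168, 185] → cuts [4, 57, 115, 121, 127, 137, 155, 168, 185]
  BxoII (CTGTGGT, off=3): starts [19, 33, 50, 61, 108, 131, 145] → cuts [22, 36, 53, 64, 111, 134, 148]

Pooled cuts: [4, 22, 36, 44, 53, 57, 64, 75, 100, 111, 115, 121, 127, 134, 137, 148, 155, 161, 168, 176, 180, 185, 193]

Fragments:
  [0,4): 4 bp
  [4,22): 18 bp
  [22,36): 14 bp
  [36,44): 8 bp
  [44,53): 9 bp
  [53,57): 4 bp
  [57,64): 7 bp
  [64,75): 11 bp
  [75,100): 25 bp
  [100,111): 11 bp
  [111,115): 4 bp
  [115,121): 6 bp
  [121,127): 6 bp
  [127,134): 7 bp
  [134,137): 3 bp
  [137,148): 11 bp
  [148,155): 7 bp
  [155,161): 6 bp
  [161,168): 7 bp
  [168,176): 8 bp
  [176,180): 4 bp
  [180,185): 5 bp
  [185,193): 8 bp
  [193,203): 10 bp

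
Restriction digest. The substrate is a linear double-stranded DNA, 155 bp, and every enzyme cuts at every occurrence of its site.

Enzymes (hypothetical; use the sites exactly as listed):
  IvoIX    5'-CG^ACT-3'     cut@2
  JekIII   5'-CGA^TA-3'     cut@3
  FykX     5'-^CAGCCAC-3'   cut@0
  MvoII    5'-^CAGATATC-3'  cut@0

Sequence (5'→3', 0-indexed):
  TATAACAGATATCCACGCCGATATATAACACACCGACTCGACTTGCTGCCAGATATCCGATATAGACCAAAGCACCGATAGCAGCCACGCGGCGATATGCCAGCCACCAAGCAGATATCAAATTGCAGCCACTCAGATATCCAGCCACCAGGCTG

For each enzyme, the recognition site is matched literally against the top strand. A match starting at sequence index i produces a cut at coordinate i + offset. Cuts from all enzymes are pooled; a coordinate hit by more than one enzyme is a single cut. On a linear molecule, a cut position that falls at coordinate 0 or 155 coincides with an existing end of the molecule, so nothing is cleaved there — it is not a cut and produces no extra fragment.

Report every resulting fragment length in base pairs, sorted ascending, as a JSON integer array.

[3,5,5,5,8,8,9,11,11,14,14,14,14,16,18]

Per-enzyme occurrences:
  IvoIX (CGACT, off=2): starts [33, 38] → cuts [35, 40]
  JekIII (CGATA, off=3): starts [18, 57, 75, 92] → cuts [21, 60, 78, 95]
  FykX (CAGCCAC, off=0): starts [81, 100, 125, 141] → cuts [81, 100, 125, 141]
  MvoII (CAGATATC, off=0): starts [5, 49, 111, 133] → cuts [5, 49, 111, 133]

Pooled cuts: [5, 21, 35, 40, 49, 60, 78, 81, 95, 100, 111, 125, 133, 141]

Fragments:
  [0,5): 5 bp
  [5,21): 16 bp
  [21,35): 14 bp
  [35,40): 5 bp
  [40,49): 9 bp
  [49,60): 11 bp
  [60,78): 18 bp
  [78,81): 3 bp
  [81,95): 14 bp
  [95,100): 5 bp
  [100,111): 11 bp
  [111,125): 14 bp
  [125,133): 8 bp
  [133,141): 8 bp
  [141,155): 14 bp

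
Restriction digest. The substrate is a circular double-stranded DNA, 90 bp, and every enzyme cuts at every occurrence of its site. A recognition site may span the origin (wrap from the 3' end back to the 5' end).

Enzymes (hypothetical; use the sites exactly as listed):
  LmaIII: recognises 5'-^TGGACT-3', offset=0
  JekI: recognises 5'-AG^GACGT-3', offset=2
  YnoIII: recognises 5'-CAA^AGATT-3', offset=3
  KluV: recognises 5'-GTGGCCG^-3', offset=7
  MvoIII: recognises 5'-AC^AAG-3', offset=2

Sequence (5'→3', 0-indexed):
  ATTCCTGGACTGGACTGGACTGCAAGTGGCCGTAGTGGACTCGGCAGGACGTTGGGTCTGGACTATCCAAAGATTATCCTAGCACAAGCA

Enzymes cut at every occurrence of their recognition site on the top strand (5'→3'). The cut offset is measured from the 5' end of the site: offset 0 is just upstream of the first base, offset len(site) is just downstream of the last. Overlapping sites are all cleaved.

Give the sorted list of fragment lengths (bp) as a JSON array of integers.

Scan for sites:
  LmaIII (TGGACT, off=0): starts [5, 10, 15, 35, 58] → cuts [5, 10, 15, 35, 58]
  JekI (AGGACGT, off=2): starts [45] → cuts [47]
  YnoIII (CAAAGATT, off=3): starts [67] → cuts [70]
  KluV (GTGGCCG, off=7): starts [25] → cuts [32]
  MvoIII (ACAAG, off=2): starts [83] → cuts [85]

All cut coordinates (distinct, sorted): [5, 10, 15, 32, 35, 47, 58, 70, 85]

Fragment lengths:
  5→10: 5 bp
  10→15: 5 bp
  15→32: 17 bp
  32→35: 3 bp
  35→47: 12 bp
  47→58: 11 bp
  58→70: 12 bp
  70→85: 15 bp
  85→5 (wrap): 90-85+5 = 10 bp

[3,5,5,10,11,12,12,15,17]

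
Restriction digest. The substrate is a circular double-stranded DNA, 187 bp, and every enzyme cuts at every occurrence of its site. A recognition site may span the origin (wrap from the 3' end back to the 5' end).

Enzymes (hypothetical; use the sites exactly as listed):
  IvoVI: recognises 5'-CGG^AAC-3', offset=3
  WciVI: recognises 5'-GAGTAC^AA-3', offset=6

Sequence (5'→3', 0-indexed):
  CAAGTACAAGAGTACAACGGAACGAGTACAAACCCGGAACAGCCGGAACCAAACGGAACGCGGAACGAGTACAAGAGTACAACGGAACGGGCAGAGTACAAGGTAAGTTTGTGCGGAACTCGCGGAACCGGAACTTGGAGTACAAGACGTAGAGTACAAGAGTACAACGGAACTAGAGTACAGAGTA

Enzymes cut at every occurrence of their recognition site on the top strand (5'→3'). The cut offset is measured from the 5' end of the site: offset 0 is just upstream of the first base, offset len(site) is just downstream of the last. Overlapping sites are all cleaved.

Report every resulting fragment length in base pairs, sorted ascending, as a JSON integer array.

[5,5,5,6,7,8,8,8,9,9,9,9,10,12,14,14,14,17,18]

Site scan:
  IvoVI (CGGAAC, off=3): starts [17, 34, 43, 53, 60, 82, 113, 122, 128, 167] → cuts [20, 37, 46, 56, 63, 85, 116, 125, 131, 170]
  WciVI (GAGTACAA, off=6): starts [9, 23, 66, 74, 93, 137, 151, 159, 182] → cuts [1, 15, 29, 72, 80, 99, 143, 157, 165]

All cut coordinates (distinct, sorted): [1, 15, 20, 29, 37, 46, 56, 63, 72, 80, 85, 99, 116, 125, 131, 143, 157, 165, 170]

Fragments:
  1→15: 14 bp
  15→20: 5 bp
  20→29: 9 bp
  29→37: 8 bp
  37→46: 9 bp
  46→56: 10 bp
  56→63: 7 bp
  63→72: 9 bp
  72→80: 8 bp
  80→85: 5 bp
  85→99: 14 bp
  99→116: 17 bp
  116→125: 9 bp
  125→131: 6 bp
  131→143: 12 bp
  143→157: 14 bp
  157→165: 8 bp
  165→170: 5 bp
  170→1 (wrap): 187-170+1 = 18 bp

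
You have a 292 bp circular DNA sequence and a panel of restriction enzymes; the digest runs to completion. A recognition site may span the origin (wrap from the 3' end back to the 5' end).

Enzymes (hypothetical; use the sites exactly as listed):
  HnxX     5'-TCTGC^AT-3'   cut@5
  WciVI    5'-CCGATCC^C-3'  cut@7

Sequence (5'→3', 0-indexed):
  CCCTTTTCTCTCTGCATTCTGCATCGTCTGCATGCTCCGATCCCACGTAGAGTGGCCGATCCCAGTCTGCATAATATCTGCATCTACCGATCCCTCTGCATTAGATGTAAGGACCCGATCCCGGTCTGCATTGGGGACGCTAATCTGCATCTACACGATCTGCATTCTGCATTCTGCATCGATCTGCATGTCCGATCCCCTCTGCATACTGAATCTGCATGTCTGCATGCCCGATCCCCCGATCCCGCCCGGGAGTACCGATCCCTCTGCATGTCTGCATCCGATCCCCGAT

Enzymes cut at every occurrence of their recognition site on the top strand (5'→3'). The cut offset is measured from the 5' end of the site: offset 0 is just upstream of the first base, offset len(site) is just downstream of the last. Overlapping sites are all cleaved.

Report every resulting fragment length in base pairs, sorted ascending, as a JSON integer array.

[6,6,7,7,7,7,7,8,8,8,8,8,9,9,10,11,11,11,12,12,13,13,15,19,19,19,22]

Per-enzyme occurrences:
  HnxX TCTGCAT/5: at [10, 17, 26, 65, 76, 94, 124, 143, 158, 165, 172, 182, 200, 213, 221, 265, 273] ⇒ [15, 22, 31, 70, 81, 99, 129, 148, 163, 170, 177, 187, 205, 218, 226, 270, 278]
  WciVI CCGATCCC/7: at [36, 55, 86, 114, 191, 230, 238, 257, 280, 287] ⇒ [2, 43, 62, 93, 121, 198, 237, 245, 264, 287]

Pooled cuts: [2, 15, 22, 31, 43, 62, 70, 81, 93, 99, 121, 129, 148, 163, 170, 177, 187, 198, 205, 218, 226, 237, 245, 264, 270, 278, 287]

Fragment lengths:
  2→15: 13 bp
  15→22: 7 bp
  22→31: 9 bp
  31→43: 12 bp
  43→62: 19 bp
  62→70: 8 bp
  70→81: 11 bp
  81→93: 12 bp
  93→99: 6 bp
  99→121: 22 bp
  121→129: 8 bp
  129→148: 19 bp
  148→163: 15 bp
  163→170: 7 bp
  170→177: 7 bp
  177→187: 10 bp
  187→198: 11 bp
  198→205: 7 bp
  205→218: 13 bp
  218→226: 8 bp
  226→237: 11 bp
  237→245: 8 bp
  245→264: 19 bp
  264→270: 6 bp
  270→278: 8 bp
  278→287: 9 bp
  287→2 (wrap): 292-287+2 = 7 bp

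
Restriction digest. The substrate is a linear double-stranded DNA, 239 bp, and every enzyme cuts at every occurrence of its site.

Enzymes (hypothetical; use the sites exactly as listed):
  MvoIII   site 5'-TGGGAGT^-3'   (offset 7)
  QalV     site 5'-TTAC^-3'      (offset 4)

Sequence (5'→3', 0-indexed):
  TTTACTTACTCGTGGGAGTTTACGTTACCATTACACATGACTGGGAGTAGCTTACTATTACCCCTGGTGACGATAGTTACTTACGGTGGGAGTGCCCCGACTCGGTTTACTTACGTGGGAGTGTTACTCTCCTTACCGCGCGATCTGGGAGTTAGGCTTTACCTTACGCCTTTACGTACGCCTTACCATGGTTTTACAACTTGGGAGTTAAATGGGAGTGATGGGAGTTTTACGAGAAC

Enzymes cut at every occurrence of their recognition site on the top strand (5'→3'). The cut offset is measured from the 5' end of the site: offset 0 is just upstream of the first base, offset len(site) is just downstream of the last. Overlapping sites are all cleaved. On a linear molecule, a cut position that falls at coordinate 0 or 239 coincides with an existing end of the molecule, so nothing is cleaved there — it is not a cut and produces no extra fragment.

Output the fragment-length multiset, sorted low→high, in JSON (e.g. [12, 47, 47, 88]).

Per-enzyme occurrences:
  MvoIII (TGGGAGT, off=7): starts [12, 41, 86, 115, 145, 201, 212, 221] → cuts [19, 48, 93, 122, 152, 208, 219, 228]
  QalV (TTAC, off=4): starts [1, 5, 19, 24, 30, 51, 57, 76, 80, 106, 110, 123, 132, 158, 163, 171, 182, 193, 229] → cuts [5, 9, 23, 28, 34, 55, 61, 80, 84, 110, 114, 127, 136, 162, 167, 175, 186, 197, 233]

All cut coordinates (distinct, sorted): [5, 9, 19, 23, 28, 34, 48, 55, 61, 80, 84, 93, 110, 114, 122, 127, 136, 152, 162, 167, 175, 186, 197, 208, 219, 228, 233]

Fragment lengths:
  [0,5): 5 bp
  [5,9): 4 bp
  [9,19): 10 bp
  [19,23): 4 bp
  [23,28): 5 bp
  [28,34): 6 bp
  [34,48): 14 bp
  [48,55): 7 bp
  [55,61): 6 bp
  [61,80): 19 bp
  [80,84): 4 bp
  [84,93): 9 bp
  [93,110): 17 bp
  [110,114): 4 bp
  [114,122): 8 bp
  [122,127): 5 bp
  [127,136): 9 bp
  [136,152): 16 bp
  [152,162): 10 bp
  [162,167): 5 bp
  [167,175): 8 bp
  [175,186): 11 bp
  [186,197): 11 bp
  [197,208): 11 bp
  [208,219): 11 bp
  [219,228): 9 bp
  [228,233): 5 bp
  [233,239): 6 bp

[4,4,4,4,5,5,5,5,5,6,6,6,7,8,8,9,9,9,10,10,11,11,11,11,14,16,17,19]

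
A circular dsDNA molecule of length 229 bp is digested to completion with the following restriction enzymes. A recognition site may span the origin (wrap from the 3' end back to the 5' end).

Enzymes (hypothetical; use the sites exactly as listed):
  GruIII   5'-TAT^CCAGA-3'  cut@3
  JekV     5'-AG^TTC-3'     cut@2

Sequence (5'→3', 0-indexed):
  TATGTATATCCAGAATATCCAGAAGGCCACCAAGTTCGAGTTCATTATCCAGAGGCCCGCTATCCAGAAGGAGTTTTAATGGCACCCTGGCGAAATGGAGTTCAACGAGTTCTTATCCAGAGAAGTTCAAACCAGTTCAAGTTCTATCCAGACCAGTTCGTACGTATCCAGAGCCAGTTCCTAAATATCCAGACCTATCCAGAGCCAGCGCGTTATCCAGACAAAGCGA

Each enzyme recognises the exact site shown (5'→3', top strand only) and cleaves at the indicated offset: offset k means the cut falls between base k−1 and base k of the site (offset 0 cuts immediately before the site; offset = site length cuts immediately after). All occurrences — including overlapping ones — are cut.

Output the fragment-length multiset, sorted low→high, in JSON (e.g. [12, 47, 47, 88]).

[6,6,6,7,8,9,9,9,9,10,10,10,11,11,15,16,18,22,37]

Scan for sites:
  GruIII TATCCAGA/3: at [6, 15, 45, 60, 113, 144, 164, 185, 195, 213] ⇒ [9, 18, 48, 63, 116, 147, 167, 188, 198, 216]
  JekV AGTTC/2: at [32, 38, 98, 107, 123, 133, 139, 154, 175] ⇒ [34, 40, 100, 109, 125, 135, 141, 156, 177]

All cut coordinates (distinct, sorted): [9, 18, 34, 40, 48, 63, 100, 109, 116, 125, 135, 141, 147, 156, 167, 177, 188, 198, 216]

Fragments:
  9→18: 9 bp
  18→34: 16 bp
  34→40: 6 bp
  40→48: 8 bp
  48→63: 15 bp
  63→100: 37 bp
  100→109: 9 bp
  109→116: 7 bp
  116→125: 9 bp
  125→135: 10 bp
  135→141: 6 bp
  141→147: 6 bp
  147→156: 9 bp
  156→167: 11 bp
  167→177: 10 bp
  177→188: 11 bp
  188→198: 10 bp
  198→216: 18 bp
  216→9 (wrap): 229-216+9 = 22 bp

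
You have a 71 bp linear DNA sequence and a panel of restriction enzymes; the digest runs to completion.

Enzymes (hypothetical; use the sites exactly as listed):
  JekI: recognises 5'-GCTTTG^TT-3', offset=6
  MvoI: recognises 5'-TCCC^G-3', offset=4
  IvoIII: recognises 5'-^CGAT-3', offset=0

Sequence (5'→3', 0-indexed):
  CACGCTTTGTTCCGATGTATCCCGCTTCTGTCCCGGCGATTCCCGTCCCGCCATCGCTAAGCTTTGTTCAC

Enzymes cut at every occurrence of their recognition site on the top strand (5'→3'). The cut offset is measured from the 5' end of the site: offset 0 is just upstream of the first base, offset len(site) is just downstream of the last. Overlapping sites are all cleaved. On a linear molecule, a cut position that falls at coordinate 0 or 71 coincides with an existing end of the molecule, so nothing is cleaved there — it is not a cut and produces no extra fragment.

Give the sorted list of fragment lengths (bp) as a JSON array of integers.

[2,3,5,5,8,9,11,11,17]

Site scan:
  JekI (GCTTTGTT, off=6): starts [3, 60] → cuts [9, 66]
  MvoI (TCCCG, off=4): starts [19, 30, 40, 45] → cuts [23, 34, 44, 49]
  IvoIII (CGAT, off=0): starts [12, 36] → cuts [12, 36]

Pooled cuts: [9, 12, 23, 34, 36, 44, 49, 66]

Fragment lengths:
  [0,9): 9 bp
  [9,12): 3 bp
  [12,23): 11 bp
  [23,34): 11 bp
  [34,36): 2 bp
  [36,44): 8 bp
  [44,49): 5 bp
  [49,66): 17 bp
  [66,71): 5 bp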